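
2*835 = 1670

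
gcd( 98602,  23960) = 2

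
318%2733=318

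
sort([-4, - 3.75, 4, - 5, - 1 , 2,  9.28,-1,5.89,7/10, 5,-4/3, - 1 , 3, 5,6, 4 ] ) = [  -  5,-4, - 3.75, - 4/3 , - 1 , - 1, - 1 , 7/10,2,3, 4, 4,  5, 5,5.89, 6, 9.28]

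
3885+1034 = 4919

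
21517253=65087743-43570490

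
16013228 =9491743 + 6521485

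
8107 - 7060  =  1047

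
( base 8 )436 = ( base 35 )86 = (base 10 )286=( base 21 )DD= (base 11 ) 240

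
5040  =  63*80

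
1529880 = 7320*209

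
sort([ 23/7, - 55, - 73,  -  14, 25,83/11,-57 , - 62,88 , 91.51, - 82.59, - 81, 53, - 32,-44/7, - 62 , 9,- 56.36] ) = [ - 82.59,-81, - 73, - 62 ,-62,-57,-56.36, - 55 , - 32, - 14, - 44/7, 23/7,83/11,  9,25,53,  88 , 91.51 ] 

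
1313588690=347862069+965726621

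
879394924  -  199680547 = 679714377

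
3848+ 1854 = 5702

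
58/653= 58/653 = 0.09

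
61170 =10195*6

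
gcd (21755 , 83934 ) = 1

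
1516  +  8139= 9655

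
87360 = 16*5460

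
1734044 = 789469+944575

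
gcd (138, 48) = 6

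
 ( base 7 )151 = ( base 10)85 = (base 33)2j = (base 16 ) 55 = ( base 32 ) 2L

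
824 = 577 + 247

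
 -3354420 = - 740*4533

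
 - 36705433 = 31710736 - 68416169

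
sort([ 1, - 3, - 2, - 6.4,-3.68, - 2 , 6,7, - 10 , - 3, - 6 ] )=[ - 10,- 6.4, - 6, - 3.68,- 3, - 3, - 2, - 2,1, 6, 7 ] 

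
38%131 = 38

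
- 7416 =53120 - 60536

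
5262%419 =234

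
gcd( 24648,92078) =2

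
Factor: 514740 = 2^2*3^1 * 5^1*23^1*373^1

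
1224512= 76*16112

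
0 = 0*84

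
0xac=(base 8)254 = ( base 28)64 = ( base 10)172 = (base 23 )7b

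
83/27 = 3+2/27= 3.07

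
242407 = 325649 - 83242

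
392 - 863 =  - 471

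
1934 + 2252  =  4186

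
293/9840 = 293/9840 = 0.03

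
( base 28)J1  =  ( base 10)533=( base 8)1025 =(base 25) L8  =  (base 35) F8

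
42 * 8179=343518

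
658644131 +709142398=1367786529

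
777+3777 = 4554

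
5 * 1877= 9385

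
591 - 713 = - 122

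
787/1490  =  787/1490 = 0.53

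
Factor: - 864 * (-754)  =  2^6* 3^3*13^1*29^1  =  651456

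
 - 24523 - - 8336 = -16187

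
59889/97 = 617+40/97=617.41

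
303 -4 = 299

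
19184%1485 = 1364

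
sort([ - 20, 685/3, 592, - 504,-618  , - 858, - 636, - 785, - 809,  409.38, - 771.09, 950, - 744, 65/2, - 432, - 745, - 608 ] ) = [  -  858, - 809, - 785, - 771.09, -745, - 744, - 636, - 618, - 608,- 504, - 432, - 20,  65/2 , 685/3,409.38,  592, 950 ] 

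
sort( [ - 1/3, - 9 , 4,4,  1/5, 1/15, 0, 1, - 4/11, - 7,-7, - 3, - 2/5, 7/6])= [ - 9,  -  7, - 7, - 3, - 2/5,-4/11,-1/3,0, 1/15,1/5,  1,7/6, 4,4 ] 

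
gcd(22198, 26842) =2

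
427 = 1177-750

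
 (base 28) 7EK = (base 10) 5900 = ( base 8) 13414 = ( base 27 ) 82E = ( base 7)23126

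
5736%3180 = 2556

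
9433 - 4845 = 4588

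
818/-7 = - 117 + 1/7= - 116.86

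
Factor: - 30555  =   - 3^2* 5^1*7^1*97^1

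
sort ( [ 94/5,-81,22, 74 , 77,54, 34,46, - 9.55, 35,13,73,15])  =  [ - 81,-9.55, 13 , 15, 94/5,  22,34,35,46, 54, 73,74, 77]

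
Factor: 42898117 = 42898117^1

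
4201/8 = 525 + 1/8 = 525.12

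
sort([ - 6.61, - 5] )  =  [ - 6.61,-5]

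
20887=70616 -49729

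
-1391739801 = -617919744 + - 773820057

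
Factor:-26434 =-2^1  *13217^1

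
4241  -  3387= 854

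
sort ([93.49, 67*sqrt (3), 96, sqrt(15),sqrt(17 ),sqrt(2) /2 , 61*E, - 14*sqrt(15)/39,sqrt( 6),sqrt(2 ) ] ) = [-14*sqrt( 15)/39,sqrt(2 )/2, sqrt( 2), sqrt ( 6), sqrt(15), sqrt(17 ), 93.49, 96,  67*sqrt(3), 61 * E ] 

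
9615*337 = 3240255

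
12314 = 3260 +9054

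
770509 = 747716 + 22793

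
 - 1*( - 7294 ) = 7294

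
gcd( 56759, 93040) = 1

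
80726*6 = 484356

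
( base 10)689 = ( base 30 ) MT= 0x2B1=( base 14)373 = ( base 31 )M7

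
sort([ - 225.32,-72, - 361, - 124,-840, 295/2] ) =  [-840,-361,-225.32, - 124, - 72, 295/2]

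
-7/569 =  - 7/569= - 0.01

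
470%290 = 180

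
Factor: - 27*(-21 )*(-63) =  - 35721 = - 3^6*7^2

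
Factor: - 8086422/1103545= -2^1 * 3^1 * 5^( - 1 )*53^1*59^1 * 431^1  *  220709^( - 1)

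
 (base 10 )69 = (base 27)2f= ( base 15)49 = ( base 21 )36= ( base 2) 1000101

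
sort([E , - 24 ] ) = [-24, E ]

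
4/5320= 1/1330 = 0.00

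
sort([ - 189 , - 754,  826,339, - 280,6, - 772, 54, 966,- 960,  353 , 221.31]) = [ - 960, - 772, - 754, - 280 ,-189 , 6 , 54,221.31,339,353 , 826, 966]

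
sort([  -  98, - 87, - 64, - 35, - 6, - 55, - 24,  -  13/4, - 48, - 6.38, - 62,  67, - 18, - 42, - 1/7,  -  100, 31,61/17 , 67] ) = [  -  100, - 98, - 87, - 64,-62,- 55, - 48, - 42,  -  35, - 24, - 18 , - 6.38, - 6, - 13/4, - 1/7,  61/17, 31, 67,67 ] 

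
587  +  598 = 1185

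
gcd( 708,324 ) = 12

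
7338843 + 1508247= 8847090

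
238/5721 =238/5721 = 0.04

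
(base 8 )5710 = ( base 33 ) 2pd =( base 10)3016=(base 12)18b4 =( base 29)3H0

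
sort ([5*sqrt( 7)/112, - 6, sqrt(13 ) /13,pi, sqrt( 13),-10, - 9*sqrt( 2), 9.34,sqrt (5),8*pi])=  [ - 9*sqrt( 2), - 10 , - 6, 5*sqrt( 7 )/112, sqrt(13) /13,sqrt(5),pi,  sqrt(13),  9.34, 8 * pi]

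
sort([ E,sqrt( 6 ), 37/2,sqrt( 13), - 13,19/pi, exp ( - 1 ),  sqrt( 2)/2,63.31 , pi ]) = [- 13, exp( -1 ),sqrt(2 )/2,sqrt(6) , E, pi, sqrt( 13),19/pi,37/2,63.31 ]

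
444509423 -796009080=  - 351499657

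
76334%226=172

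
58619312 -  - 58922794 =117542106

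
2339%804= 731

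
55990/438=127 + 182/219=127.83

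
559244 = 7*79892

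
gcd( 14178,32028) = 102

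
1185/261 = 395/87 = 4.54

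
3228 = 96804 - 93576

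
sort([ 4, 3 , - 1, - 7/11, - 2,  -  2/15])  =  [ - 2,-1, - 7/11,-2/15,3,4]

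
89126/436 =44563/218 = 204.42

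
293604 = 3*97868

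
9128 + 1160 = 10288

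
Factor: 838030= 2^1 * 5^1*181^1*463^1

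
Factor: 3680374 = 2^1*61^1*97^1*311^1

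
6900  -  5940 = 960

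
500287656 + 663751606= 1164039262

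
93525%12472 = 6221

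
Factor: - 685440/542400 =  - 714/565 = - 2^1*3^1*5^( - 1)*7^1 * 17^1*113^( - 1)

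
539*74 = 39886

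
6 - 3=3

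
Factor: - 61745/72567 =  - 3^( - 2 ) * 5^1*11^(-1 )*53^1*233^1*733^ ( - 1)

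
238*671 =159698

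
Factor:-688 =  -2^4*43^1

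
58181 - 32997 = 25184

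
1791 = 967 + 824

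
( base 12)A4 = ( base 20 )64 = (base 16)7C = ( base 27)4G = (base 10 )124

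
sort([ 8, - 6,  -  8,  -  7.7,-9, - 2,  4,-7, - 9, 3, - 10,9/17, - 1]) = [ - 10, - 9, - 9, - 8, - 7.7,-7, - 6, - 2, - 1,9/17,3,4,8]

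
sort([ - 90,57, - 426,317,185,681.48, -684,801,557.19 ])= [-684, - 426, - 90,57, 185,317,557.19,681.48, 801 ] 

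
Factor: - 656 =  - 2^4*41^1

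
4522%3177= 1345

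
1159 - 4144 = - 2985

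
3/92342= 3/92342 = 0.00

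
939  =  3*313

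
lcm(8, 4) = 8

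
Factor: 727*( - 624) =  - 2^4*3^1*13^1*727^1 =- 453648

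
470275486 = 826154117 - 355878631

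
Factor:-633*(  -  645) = 408285 =3^2*5^1*43^1* 211^1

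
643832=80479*8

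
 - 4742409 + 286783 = -4455626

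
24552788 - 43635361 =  - 19082573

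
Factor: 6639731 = 7^1*948533^1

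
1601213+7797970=9399183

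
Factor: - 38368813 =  - 7^2*17^1*46061^1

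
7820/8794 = 3910/4397=0.89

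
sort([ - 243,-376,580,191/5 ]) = [- 376, -243,  191/5,580 ]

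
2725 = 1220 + 1505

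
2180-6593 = -4413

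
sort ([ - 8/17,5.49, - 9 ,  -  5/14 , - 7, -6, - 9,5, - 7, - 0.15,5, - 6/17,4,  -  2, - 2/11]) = [-9, - 9, - 7, - 7,  -  6, - 2, - 8/17, - 5/14, - 6/17, - 2/11, - 0.15, 4 , 5, 5,5.49]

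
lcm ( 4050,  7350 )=198450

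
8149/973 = 8149/973  =  8.38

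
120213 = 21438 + 98775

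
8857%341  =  332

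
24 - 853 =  - 829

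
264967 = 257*1031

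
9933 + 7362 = 17295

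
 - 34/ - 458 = 17/229 = 0.07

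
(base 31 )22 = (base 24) 2G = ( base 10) 64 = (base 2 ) 1000000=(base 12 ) 54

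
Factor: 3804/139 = 2^2 * 3^1 * 139^( - 1 )*317^1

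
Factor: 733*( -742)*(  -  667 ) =2^1*7^1 * 23^1* 29^1*53^1*733^1 = 362771962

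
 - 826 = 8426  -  9252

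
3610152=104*34713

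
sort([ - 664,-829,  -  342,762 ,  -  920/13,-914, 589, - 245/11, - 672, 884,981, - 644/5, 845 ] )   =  [ - 914, - 829, - 672 , - 664, - 342, - 644/5, - 920/13,-245/11, 589, 762, 845, 884, 981] 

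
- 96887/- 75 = 1291 +62/75 = 1291.83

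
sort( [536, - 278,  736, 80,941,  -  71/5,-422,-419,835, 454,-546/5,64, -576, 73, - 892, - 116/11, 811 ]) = [-892, - 576, - 422, - 419, - 278,- 546/5, - 71/5, - 116/11, 64, 73, 80,454,536, 736,  811,835,941]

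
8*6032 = 48256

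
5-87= - 82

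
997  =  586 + 411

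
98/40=49/20 = 2.45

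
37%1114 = 37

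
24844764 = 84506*294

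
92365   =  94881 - 2516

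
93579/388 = 241 + 71/388 = 241.18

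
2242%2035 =207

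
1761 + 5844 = 7605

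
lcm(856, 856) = 856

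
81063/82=988 + 47/82 = 988.57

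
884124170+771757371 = 1655881541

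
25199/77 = 327 + 20/77=   327.26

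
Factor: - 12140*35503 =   -  431006420 = - 2^2 * 5^1*13^1*607^1*2731^1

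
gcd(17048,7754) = 2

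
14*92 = 1288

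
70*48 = 3360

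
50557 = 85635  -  35078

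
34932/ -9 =- 11644/3   =  -3881.33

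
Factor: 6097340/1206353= 2^2*5^1*304867^1*1206353^( - 1)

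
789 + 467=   1256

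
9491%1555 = 161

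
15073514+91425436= 106498950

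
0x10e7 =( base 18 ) d67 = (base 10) 4327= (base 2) 1000011100111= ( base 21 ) 9H1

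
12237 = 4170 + 8067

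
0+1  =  1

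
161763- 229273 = - 67510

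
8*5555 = 44440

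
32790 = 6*5465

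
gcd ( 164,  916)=4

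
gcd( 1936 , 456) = 8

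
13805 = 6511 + 7294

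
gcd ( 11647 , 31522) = 1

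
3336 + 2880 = 6216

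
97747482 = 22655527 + 75091955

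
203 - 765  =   - 562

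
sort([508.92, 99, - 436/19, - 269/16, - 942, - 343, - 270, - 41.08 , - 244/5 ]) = [ -942, - 343, - 270,-244/5, - 41.08, - 436/19, - 269/16, 99,  508.92]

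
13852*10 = 138520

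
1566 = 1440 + 126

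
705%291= 123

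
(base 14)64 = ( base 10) 88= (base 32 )2o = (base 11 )80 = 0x58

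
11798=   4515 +7283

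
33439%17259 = 16180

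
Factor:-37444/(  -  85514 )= 74/169=2^1*13^( - 2)*37^1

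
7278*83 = 604074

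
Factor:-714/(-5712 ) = 1/8 = 2^(-3 ) 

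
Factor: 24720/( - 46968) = - 10/19= -  2^1*5^1*19^( - 1) 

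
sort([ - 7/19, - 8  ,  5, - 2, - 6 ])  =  [-8, - 6, - 2, - 7/19, 5]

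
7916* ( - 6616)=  - 52372256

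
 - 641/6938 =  - 641/6938 = - 0.09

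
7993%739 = 603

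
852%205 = 32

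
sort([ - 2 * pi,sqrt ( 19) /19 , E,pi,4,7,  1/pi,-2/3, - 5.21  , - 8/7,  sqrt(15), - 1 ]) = [ - 2*pi, - 5.21,-8/7, - 1, -2/3, sqrt(19)/19, 1/pi,E,pi,sqrt( 15 ),4 , 7] 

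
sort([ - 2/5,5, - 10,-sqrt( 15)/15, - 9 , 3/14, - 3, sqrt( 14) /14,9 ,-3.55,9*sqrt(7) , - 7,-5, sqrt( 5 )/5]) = [ - 10, - 9 , - 7, - 5, -3.55, - 3, - 2/5, - sqrt(15)/15,3/14, sqrt(14)/14,sqrt( 5) /5,5,9,9 * sqrt ( 7)] 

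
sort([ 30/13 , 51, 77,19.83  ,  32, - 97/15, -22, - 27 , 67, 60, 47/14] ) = [ - 27, - 22,-97/15,30/13,47/14, 19.83,32,51,60,67, 77] 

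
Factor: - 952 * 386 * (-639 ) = 234814608 = 2^4*3^2*7^1*17^1* 71^1*  193^1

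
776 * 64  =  49664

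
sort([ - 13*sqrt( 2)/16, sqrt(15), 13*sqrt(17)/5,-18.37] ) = [ - 18.37, - 13*sqrt ( 2 )/16,sqrt(15 ),13*sqrt( 17)/5 ]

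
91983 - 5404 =86579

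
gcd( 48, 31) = 1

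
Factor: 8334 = 2^1 * 3^2*463^1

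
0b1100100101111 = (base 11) 4931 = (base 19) hg6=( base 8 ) 14457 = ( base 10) 6447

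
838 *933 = 781854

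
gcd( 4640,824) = 8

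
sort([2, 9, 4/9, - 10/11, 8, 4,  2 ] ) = [ - 10/11, 4/9, 2,2, 4,8,  9] 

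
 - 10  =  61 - 71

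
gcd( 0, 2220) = 2220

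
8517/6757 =1 + 1760/6757= 1.26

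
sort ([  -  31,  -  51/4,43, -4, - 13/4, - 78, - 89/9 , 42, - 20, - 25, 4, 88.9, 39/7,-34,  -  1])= [- 78,- 34,-31, - 25 , - 20, - 51/4,  -  89/9,-4, - 13/4, - 1,4,39/7,42,  43,88.9] 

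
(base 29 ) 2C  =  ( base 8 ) 106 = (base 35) 20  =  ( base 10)70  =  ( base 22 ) 34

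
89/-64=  - 2 + 39/64 = - 1.39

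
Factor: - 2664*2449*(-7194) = 46934634384=2^4*3^3*11^1*31^1 * 37^1*79^1*109^1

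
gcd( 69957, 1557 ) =9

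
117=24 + 93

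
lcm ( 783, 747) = 64989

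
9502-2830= 6672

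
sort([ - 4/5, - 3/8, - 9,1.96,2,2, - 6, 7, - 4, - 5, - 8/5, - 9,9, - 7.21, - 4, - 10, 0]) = [-10  , - 9, - 9, - 7.21 , - 6, - 5, - 4, - 4,-8/5, - 4/5,-3/8,0 , 1.96,2,2,7,9]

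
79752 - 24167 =55585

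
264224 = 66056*4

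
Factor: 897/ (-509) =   -  3^1 * 13^1 * 23^1*509^(  -  1)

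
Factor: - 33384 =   -  2^3*3^1 *13^1*107^1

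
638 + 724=1362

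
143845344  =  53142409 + 90702935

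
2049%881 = 287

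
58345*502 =29289190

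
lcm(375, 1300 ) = 19500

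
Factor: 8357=61^1*137^1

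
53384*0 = 0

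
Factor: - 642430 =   -  2^1*5^1*17^1*3779^1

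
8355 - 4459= 3896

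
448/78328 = 56/9791 = 0.01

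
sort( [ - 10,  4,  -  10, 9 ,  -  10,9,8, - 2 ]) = [ - 10, - 10,- 10, - 2,4, 8, 9, 9]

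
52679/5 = 10535+ 4/5 = 10535.80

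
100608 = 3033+97575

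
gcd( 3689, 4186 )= 7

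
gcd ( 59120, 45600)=80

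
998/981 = 1 + 17/981 = 1.02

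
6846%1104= 222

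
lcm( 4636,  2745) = 208620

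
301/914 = 301/914 = 0.33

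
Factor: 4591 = 4591^1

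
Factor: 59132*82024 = 4850243168 = 2^5*10253^1 * 14783^1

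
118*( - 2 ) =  -236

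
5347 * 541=2892727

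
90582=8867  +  81715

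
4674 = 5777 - 1103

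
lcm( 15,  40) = 120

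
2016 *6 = 12096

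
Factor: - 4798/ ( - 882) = 2399/441   =  3^ ( - 2) * 7^( - 2 ) * 2399^1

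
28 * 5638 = 157864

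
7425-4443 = 2982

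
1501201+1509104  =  3010305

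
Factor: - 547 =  - 547^1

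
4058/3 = 4058/3 = 1352.67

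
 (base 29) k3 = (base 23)128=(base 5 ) 4313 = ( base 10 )583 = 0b1001000111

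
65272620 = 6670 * 9786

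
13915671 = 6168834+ 7746837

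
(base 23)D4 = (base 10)303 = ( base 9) 366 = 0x12F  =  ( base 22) dh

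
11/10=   1+1/10= 1.10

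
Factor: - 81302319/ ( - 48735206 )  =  2^(- 1)*3^3*7^3*13^( - 2)*23^(- 1)*6269^( - 1)*8779^1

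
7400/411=18  +  2/411 = 18.00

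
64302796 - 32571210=31731586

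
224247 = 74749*3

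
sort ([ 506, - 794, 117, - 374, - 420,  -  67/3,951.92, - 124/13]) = [ - 794, - 420,-374, - 67/3, - 124/13,117 , 506, 951.92]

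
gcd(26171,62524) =1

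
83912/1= 83912 =83912.00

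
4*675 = 2700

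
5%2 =1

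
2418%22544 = 2418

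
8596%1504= 1076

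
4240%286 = 236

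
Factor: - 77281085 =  - 5^1*7^2*29^1*73^1 * 149^1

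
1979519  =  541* 3659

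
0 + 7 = 7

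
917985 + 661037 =1579022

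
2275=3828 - 1553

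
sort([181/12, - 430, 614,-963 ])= [-963, - 430,181/12  ,  614 ]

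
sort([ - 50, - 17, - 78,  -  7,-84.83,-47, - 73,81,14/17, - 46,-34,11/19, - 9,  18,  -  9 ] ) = [ - 84.83, - 78,-73,-50,-47, - 46, - 34,  -  17,-9,-9, - 7,11/19,14/17,18, 81]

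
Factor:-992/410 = - 2^4 * 5^(  -  1 )*31^1*41^(  -  1)= - 496/205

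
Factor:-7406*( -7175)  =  53138050= 2^1*5^2*7^2*23^2*41^1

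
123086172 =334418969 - 211332797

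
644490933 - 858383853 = - 213892920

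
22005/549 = 2445/61 = 40.08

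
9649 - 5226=4423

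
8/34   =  4/17=0.24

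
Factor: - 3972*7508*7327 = -218504152752 =- 2^4*3^1*17^1*331^1* 431^1 *1877^1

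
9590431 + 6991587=16582018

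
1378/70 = 689/35= 19.69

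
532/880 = 133/220= 0.60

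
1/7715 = 1/7715  =  0.00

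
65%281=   65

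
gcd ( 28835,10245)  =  5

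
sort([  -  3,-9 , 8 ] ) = [ - 9,-3, 8]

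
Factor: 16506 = 2^1 * 3^2*7^1*131^1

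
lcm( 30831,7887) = 339141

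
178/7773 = 178/7773 =0.02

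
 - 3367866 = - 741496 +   -  2626370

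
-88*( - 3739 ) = 329032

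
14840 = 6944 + 7896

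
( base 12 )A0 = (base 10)120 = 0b1111000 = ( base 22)5a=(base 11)aa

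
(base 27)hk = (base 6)2115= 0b111011111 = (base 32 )EV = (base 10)479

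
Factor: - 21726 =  - 2^1*3^2 *17^1*71^1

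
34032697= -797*(- 42701)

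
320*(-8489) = - 2716480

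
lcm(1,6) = 6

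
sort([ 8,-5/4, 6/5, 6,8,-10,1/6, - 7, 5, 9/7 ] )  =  [  -  10,  -  7, - 5/4,1/6, 6/5, 9/7,5,  6,8, 8]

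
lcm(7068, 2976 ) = 56544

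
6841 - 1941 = 4900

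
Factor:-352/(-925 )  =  2^5 * 5^(-2 )*11^1*37^( - 1 ) 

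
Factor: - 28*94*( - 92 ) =242144 = 2^5* 7^1  *  23^1*47^1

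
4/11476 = 1/2869 = 0.00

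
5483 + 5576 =11059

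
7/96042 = 7/96042 = 0.00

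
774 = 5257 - 4483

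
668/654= 1 + 7/327  =  1.02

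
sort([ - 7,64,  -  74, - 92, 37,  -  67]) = [ - 92, - 74, - 67,  -  7 , 37, 64 ] 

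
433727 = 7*61961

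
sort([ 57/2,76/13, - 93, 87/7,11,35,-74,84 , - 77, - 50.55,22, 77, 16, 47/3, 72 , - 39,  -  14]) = [ - 93,- 77,-74, - 50.55,- 39,  -  14, 76/13,11, 87/7,47/3, 16, 22,57/2,35,  72, 77, 84 ]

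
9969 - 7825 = 2144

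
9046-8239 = 807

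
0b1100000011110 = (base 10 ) 6174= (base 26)93C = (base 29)79Q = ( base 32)60u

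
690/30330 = 23/1011 = 0.02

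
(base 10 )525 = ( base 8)1015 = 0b1000001101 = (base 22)11j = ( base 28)il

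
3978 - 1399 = 2579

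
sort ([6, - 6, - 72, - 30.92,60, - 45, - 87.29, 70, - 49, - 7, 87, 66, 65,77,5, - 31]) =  [ - 87.29, - 72, - 49,  -  45, - 31, - 30.92, - 7,-6,  5,6,60 , 65, 66,70,77,87 ]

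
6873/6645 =1 + 76/2215 =1.03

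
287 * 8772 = 2517564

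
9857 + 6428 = 16285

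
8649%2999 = 2651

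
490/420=7/6 = 1.17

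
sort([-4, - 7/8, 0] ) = [ - 4, - 7/8,0]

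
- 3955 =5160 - 9115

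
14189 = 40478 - 26289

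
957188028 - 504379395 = 452808633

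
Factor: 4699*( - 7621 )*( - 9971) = 357072268709= 13^2*37^1*59^1*127^1*7621^1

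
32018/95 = 32018/95 = 337.03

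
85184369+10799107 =95983476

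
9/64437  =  3/21479 = 0.00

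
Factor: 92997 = 3^2*10333^1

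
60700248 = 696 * 87213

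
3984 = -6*(-664)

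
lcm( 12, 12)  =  12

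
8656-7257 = 1399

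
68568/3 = 22856= 22856.00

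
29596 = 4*7399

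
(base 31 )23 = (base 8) 101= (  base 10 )65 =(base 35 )1U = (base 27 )2B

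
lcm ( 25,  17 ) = 425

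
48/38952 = 2/1623 = 0.00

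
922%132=130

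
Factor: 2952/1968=3/2  =  2^ (-1)*3^1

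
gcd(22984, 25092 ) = 68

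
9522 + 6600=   16122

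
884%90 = 74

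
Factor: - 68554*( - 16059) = 2^1 *3^1*53^1 *101^1*151^1*227^1 = 1100908686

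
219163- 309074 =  - 89911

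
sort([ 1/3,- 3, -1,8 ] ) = [ - 3,-1,1/3,8]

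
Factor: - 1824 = - 2^5*3^1 * 19^1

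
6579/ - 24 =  - 2193/8 = - 274.12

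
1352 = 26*52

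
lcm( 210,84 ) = 420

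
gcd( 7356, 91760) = 4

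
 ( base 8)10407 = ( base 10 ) 4359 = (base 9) 5873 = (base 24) 7df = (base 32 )487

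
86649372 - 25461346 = 61188026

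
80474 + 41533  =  122007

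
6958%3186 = 586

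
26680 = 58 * 460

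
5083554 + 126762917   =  131846471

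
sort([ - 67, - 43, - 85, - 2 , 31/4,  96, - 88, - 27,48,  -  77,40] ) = [ - 88, - 85, - 77, - 67, - 43 , - 27, - 2,31/4,40,48, 96] 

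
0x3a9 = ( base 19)2b6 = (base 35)qr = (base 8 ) 1651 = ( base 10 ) 937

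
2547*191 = 486477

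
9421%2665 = 1426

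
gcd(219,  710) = 1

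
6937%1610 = 497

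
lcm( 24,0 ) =0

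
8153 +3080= 11233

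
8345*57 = 475665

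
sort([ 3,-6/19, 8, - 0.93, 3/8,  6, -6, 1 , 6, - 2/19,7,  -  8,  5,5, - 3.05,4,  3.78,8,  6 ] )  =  [ - 8,-6,  -  3.05,  -  0.93, - 6/19, - 2/19, 3/8, 1 , 3 , 3.78, 4, 5 , 5,6, 6,6, 7, 8  ,  8 ] 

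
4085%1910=265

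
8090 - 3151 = 4939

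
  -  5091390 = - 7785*654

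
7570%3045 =1480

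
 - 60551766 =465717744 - 526269510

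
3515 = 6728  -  3213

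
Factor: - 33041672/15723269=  - 2^3*29^1*142421^1 * 15723269^( - 1)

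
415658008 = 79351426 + 336306582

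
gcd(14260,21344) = 92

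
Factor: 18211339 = 41^1*444179^1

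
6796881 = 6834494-37613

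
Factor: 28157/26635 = 37/35 = 5^ ( - 1)*7^(-1)*37^1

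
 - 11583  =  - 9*1287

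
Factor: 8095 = 5^1 * 1619^1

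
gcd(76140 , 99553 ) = 1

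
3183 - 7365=  -  4182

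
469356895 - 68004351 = 401352544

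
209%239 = 209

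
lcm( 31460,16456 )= 1069640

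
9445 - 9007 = 438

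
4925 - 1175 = 3750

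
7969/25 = 318+19/25=318.76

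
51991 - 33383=18608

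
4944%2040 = 864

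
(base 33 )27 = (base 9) 81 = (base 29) 2F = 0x49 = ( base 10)73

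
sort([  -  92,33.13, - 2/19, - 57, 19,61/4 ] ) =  [ - 92, - 57 , - 2/19, 61/4,19, 33.13] 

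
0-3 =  - 3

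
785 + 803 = 1588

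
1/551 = 1/551 = 0.00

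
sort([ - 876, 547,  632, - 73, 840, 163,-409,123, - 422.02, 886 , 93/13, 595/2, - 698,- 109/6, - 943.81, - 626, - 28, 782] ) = [  -  943.81,-876,-698, - 626, - 422.02, - 409,-73, - 28, - 109/6, 93/13, 123, 163, 595/2, 547, 632, 782,  840 , 886] 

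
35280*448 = 15805440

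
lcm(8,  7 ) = 56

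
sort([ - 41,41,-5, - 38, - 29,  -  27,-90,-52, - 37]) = [ - 90,  -  52,  -  41, - 38, - 37,-29,-27, - 5,41 ] 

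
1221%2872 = 1221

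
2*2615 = 5230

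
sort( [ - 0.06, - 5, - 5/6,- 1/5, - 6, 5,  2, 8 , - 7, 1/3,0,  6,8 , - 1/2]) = [- 7, - 6 , - 5, - 5/6, - 1/2, - 1/5, - 0.06,0 , 1/3, 2, 5,6, 8, 8] 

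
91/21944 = 7/1688=   0.00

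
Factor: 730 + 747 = 1477= 7^1*211^1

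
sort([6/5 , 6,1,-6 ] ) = [  -  6,1,6/5, 6]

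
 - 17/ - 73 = 17/73 = 0.23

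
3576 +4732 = 8308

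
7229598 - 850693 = 6378905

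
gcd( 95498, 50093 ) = 1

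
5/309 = 5/309 = 0.02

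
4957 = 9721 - 4764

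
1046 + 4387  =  5433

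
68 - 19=49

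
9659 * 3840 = 37090560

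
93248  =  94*992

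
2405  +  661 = 3066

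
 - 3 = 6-9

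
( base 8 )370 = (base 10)248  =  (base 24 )A8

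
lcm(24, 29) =696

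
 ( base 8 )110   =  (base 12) 60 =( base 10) 72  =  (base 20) 3C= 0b1001000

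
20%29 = 20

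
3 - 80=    - 77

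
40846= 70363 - 29517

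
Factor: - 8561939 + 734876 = -7827063 = - 3^1*2609021^1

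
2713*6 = 16278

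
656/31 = 656/31 = 21.16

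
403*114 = 45942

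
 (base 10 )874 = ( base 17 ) 307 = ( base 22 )1hg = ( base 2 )1101101010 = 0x36A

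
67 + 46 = 113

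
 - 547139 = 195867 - 743006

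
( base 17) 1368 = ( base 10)5890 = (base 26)8ie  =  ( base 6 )43134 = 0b1011100000010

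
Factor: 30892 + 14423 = 45315 = 3^2*5^1*19^1*53^1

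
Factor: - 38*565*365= - 7836550= - 2^1*5^2  *  19^1*73^1 * 113^1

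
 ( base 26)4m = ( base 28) 4e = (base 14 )90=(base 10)126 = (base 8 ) 176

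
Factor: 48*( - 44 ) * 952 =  - 2010624 = -2^9*3^1*7^1*11^1*17^1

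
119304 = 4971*24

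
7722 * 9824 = 75860928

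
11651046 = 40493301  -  28842255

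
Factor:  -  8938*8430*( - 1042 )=78511928280 = 2^3*3^1*5^1*41^1*109^1*281^1*521^1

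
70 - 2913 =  - 2843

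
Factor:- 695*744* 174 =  - 2^4*3^2* 5^1* 29^1*  31^1 * 139^1 = - 89971920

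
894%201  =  90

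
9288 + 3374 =12662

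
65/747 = 65/747  =  0.09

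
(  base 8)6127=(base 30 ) 3f9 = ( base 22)6bd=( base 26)4HD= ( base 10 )3159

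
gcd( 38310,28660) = 10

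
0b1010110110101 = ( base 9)7554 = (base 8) 12665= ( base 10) 5557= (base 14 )204d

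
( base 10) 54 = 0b110110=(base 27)20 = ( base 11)4a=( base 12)46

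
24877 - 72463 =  - 47586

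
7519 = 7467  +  52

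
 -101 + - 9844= - 9945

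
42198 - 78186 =-35988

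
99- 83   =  16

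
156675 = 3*52225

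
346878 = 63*5506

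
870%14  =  2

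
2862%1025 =812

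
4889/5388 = 4889/5388 = 0.91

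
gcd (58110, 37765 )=65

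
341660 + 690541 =1032201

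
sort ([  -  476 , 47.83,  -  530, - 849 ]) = [ - 849 ,- 530,- 476 , 47.83] 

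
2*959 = 1918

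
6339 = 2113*3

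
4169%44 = 33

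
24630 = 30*821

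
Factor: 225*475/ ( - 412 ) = -106875/412  =  - 2^(-2)*3^2*5^4*19^1*103^( - 1)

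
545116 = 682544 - 137428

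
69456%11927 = 9821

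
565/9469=565/9469  =  0.06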